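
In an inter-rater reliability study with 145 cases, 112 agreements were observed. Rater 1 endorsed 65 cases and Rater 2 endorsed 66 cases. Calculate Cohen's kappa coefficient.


P_o = 112/145 = 0.772414
P_e = (65*66 + 80*79) / 21025 = 0.504637
kappa = (P_o - P_e) / (1 - P_e)
kappa = (0.772414 - 0.504637) / (1 - 0.504637)
kappa = 0.5406

0.5406


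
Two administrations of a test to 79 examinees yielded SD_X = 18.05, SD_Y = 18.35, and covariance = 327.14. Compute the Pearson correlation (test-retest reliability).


r = cov(X,Y) / (SD_X * SD_Y)
r = 327.14 / (18.05 * 18.35)
r = 327.14 / 331.2175
r = 0.9877

0.9877


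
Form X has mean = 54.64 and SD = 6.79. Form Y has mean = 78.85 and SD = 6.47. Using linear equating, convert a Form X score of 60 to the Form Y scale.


slope = SD_Y / SD_X = 6.47 / 6.79 ~ 0.9529
intercept = mean_Y - slope * mean_X = 78.85 - (6.47 / 6.79) * 54.64 ~ 26.7851
Y = slope * X + intercept. To avoid rounding drift from the rounded slope/intercept, evaluate the equivalent form Y = mean_Y + SD_Y * (X - mean_X) / SD_X at full precision:
Y = 78.85 + 6.47 * (60 - 54.64) / 6.79
Y = 78.85 + 6.47 * 5.36 / 6.79
Y = 78.85 + 34.6792 / 6.79
Y = 78.85 + 5.1074
Y = 83.9574

83.9574


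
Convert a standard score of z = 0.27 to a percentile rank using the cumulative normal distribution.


CDF(z) = 0.5 * (1 + erf(z/sqrt(2)))
erf(0.1909) = 0.2128
CDF = 0.6064
Percentile rank = 0.6064 * 100 = 60.64

60.64


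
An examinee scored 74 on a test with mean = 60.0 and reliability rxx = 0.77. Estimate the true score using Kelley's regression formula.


T_est = rxx * X + (1 - rxx) * mean
T_est = 0.77 * 74 + 0.23 * 60.0
T_est = 56.98 + 13.8
T_est = 70.78

70.78


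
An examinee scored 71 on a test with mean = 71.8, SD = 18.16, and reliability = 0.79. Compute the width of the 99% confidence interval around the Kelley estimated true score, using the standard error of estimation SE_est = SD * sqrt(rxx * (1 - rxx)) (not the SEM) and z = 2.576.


True score estimate = 0.79*71 + 0.21*71.8 = 71.168
SE_est = SD * sqrt(rxx * (1 - rxx)) = 18.16 * sqrt(0.79 * 0.21) = 18.16 * sqrt(0.1659) = 7.396718
CI = T_est +/- z * SE_est, so width = 2 * z * SE_est = 2 * 2.576 * 7.396718
Width = 38.1079

38.1079


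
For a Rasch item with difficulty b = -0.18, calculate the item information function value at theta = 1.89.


P = 1/(1+exp(-(1.89--0.18))) = 0.888
I = P*(1-P) = 0.888 * 0.112
I = 0.0995

0.0995


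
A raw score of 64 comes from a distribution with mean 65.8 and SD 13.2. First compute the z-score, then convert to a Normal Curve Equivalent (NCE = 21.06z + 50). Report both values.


z = (X - mean) / SD = (64 - 65.8) / 13.2
z = -1.8 / 13.2
z = -0.1364
NCE = NCE = 21.06z + 50
Carry z at full precision (z = -1.8 / 13.2) into the conversion:
NCE = 21.06 * (-1.8 / 13.2) + 50 = -37.908 / 13.2 + 50
NCE = -2.8718 + 50
NCE = 47.1282

47.1282


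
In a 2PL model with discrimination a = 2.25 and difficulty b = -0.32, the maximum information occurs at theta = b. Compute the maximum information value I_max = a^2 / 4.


For 2PL, max info at theta = b = -0.32
I_max = a^2 / 4 = 2.25^2 / 4
= 5.0625 / 4
I_max = 1.2656

1.2656


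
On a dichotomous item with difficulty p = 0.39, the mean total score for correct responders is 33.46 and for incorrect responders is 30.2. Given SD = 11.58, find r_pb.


q = 1 - p = 0.61
rpb = ((M1 - M0) / SD) * sqrt(p * q)
rpb = ((33.46 - 30.2) / 11.58) * sqrt(0.39 * 0.61)
rpb = 0.1373

0.1373


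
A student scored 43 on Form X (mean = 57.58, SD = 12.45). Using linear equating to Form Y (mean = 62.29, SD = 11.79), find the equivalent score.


slope = SD_Y / SD_X = 11.79 / 12.45 ~ 0.947
intercept = mean_Y - slope * mean_X = 62.29 - (11.79 / 12.45) * 57.58 ~ 7.7624
Y = slope * X + intercept. To avoid rounding drift from the rounded slope/intercept, evaluate the equivalent form Y = mean_Y + SD_Y * (X - mean_X) / SD_X at full precision:
Y = 62.29 + 11.79 * (43 - 57.58) / 12.45
Y = 62.29 - 11.79 * 14.58 / 12.45
Y = 62.29 - 171.8982 / 12.45
Y = 62.29 - 13.8071
Y = 48.4829

48.4829


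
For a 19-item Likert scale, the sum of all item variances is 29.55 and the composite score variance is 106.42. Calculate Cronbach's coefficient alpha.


alpha = (k/(k-1)) * (1 - sum(si^2)/s_total^2)
= (19/18) * (1 - 29.55/106.42)
alpha = 0.7625

0.7625


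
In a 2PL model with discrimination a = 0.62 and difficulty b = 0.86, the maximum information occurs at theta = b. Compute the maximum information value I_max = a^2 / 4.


For 2PL, max info at theta = b = 0.86
I_max = a^2 / 4 = 0.62^2 / 4
= 0.3844 / 4
I_max = 0.0961

0.0961


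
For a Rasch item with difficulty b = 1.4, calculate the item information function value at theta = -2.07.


P = 1/(1+exp(-(-2.07-1.4))) = 0.0302
I = P*(1-P) = 0.0302 * 0.9698
I = 0.0293

0.0293


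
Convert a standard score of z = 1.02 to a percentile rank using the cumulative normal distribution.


CDF(z) = 0.5 * (1 + erf(z/sqrt(2)))
erf(0.7212) = 0.6923
CDF = 0.8461
Percentile rank = 0.8461 * 100 = 84.61

84.61


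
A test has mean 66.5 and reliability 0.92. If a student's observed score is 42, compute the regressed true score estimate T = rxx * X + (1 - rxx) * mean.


T_est = rxx * X + (1 - rxx) * mean
T_est = 0.92 * 42 + 0.08 * 66.5
T_est = 38.64 + 5.32
T_est = 43.96

43.96


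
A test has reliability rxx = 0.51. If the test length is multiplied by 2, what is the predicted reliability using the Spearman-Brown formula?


r_new = (n * rxx) / (1 + (n-1) * rxx)
r_new = (2 * 0.51) / (1 + 1 * 0.51)
r_new = 1.02 / 1.51
r_new = 0.6755

0.6755


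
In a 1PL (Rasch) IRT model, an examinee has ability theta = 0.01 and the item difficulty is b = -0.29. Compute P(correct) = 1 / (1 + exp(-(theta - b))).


theta - b = 0.01 - -0.29 = 0.3
exp(-(theta - b)) = exp(-0.3) = 0.7408
P = 1 / (1 + 0.7408)
P = 0.5744

0.5744


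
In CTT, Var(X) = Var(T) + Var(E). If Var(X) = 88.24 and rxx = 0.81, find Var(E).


var_true = rxx * var_obs = 0.81 * 88.24 = 71.4744
var_error = var_obs - var_true
var_error = 88.24 - 71.4744
var_error = 16.7656

16.7656


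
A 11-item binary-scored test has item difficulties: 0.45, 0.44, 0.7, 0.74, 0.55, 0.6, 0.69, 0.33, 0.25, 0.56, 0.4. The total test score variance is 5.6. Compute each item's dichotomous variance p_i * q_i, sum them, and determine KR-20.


For each item, compute p_i * q_i:
  Item 1: 0.45 * 0.55 = 0.2475
  Item 2: 0.44 * 0.56 = 0.2464
  Item 3: 0.7 * 0.3 = 0.21
  Item 4: 0.74 * 0.26 = 0.1924
  Item 5: 0.55 * 0.45 = 0.2475
  Item 6: 0.6 * 0.4 = 0.24
  Item 7: 0.69 * 0.31 = 0.2139
  Item 8: 0.33 * 0.67 = 0.2211
  Item 9: 0.25 * 0.75 = 0.1875
  Item 10: 0.56 * 0.44 = 0.2464
  Item 11: 0.4 * 0.6 = 0.24
Sum(p_i * q_i) = 0.2475 + 0.2464 + 0.21 + 0.1924 + 0.2475 + 0.24 + 0.2139 + 0.2211 + 0.1875 + 0.2464 + 0.24 = 2.4927
KR-20 = (k/(k-1)) * (1 - Sum(p_i*q_i) / Var_total)
= (11/10) * (1 - 2.4927/5.6)
= 1.1 * 0.5549
KR-20 = 0.6104

0.6104


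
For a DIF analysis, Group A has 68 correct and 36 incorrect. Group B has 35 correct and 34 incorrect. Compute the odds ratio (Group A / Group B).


Odds_A = 68/36 = 1.8889
Odds_B = 35/34 = 1.0294
OR = Odds_A / Odds_B = 1.8889 / 1.0294
Exactly, OR = (68 * 34) / (36 * 35) = 2312 / 1260
OR = 1.8349

1.8349


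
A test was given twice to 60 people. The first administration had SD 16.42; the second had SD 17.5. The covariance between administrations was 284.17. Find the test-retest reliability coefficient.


r = cov(X,Y) / (SD_X * SD_Y)
r = 284.17 / (16.42 * 17.5)
r = 284.17 / 287.35
r = 0.9889

0.9889


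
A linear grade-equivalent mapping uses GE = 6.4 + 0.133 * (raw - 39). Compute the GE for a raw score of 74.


raw - median = 74 - 39 = 35
slope * diff = 0.133 * 35 = 4.655
GE = 6.4 + 4.655
GE = 11.055

11.055


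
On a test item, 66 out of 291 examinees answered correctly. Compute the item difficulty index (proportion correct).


Item difficulty p = number correct / total examinees
p = 66 / 291
p = 0.2268

0.2268


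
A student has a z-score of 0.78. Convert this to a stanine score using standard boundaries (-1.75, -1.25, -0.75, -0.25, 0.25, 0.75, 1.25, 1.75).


Stanine boundaries: [-1.75, -1.25, -0.75, -0.25, 0.25, 0.75, 1.25, 1.75]
z = 0.78
Check each boundary:
  z >= -1.75 -> could be stanine 2
  z >= -1.25 -> could be stanine 3
  z >= -0.75 -> could be stanine 4
  z >= -0.25 -> could be stanine 5
  z >= 0.25 -> could be stanine 6
  z >= 0.75 -> could be stanine 7
  z < 1.25
  z < 1.75
Highest qualifying boundary gives stanine = 7

7


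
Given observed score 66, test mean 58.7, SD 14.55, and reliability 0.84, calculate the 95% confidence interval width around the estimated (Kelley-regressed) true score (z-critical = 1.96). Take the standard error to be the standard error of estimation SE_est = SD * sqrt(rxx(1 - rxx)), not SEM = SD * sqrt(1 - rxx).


True score estimate = 0.84*66 + 0.16*58.7 = 64.832
SE_est = SD * sqrt(rxx * (1 - rxx)) = 14.55 * sqrt(0.84 * 0.16) = 14.55 * sqrt(0.1344) = 5.334118
CI = T_est +/- z * SE_est, so width = 2 * z * SE_est = 2 * 1.96 * 5.334118
Width = 20.9097

20.9097


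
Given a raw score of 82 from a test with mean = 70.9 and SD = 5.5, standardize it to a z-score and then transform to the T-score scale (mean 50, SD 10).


z = (X - mean) / SD = (82 - 70.9) / 5.5
z = 11.1 / 5.5
z = 2.0182
T-score = T = 50 + 10z
Carry z at full precision (z = 11.1 / 5.5) into the conversion:
T-score = 50 + 10 * (11.1 / 5.5) = 50 + 111 / 5.5
T-score = 50 + 20.1818
T-score = 70.1818

70.1818


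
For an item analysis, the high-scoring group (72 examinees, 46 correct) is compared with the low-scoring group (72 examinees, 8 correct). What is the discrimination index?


p_upper = 46/72 = 0.6389
p_lower = 8/72 = 0.1111
D = 0.6389 - 0.1111 = 0.5278

0.5278


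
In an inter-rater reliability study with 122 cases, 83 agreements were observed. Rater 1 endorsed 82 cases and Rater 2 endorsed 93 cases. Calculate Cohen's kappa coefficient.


P_o = 83/122 = 0.680328
P_e = (82*93 + 40*29) / 14884 = 0.590298
kappa = (P_o - P_e) / (1 - P_e)
kappa = (0.680328 - 0.590298) / (1 - 0.590298)
kappa = 0.2197

0.2197


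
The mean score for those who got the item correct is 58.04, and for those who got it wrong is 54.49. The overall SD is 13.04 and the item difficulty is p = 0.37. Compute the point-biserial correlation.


q = 1 - p = 0.63
rpb = ((M1 - M0) / SD) * sqrt(p * q)
rpb = ((58.04 - 54.49) / 13.04) * sqrt(0.37 * 0.63)
rpb = 0.1314

0.1314


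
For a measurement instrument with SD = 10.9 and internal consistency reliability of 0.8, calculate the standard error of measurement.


SEM = SD * sqrt(1 - rxx)
SEM = 10.9 * sqrt(1 - 0.8)
SEM = 10.9 * sqrt(0.2) = 10.9 * 0.447214
SEM = 4.8746

4.8746


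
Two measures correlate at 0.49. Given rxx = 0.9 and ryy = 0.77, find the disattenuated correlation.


r_corrected = rxy / sqrt(rxx * ryy)
= 0.49 / sqrt(0.9 * 0.77)
= 0.49 / sqrt(0.693)
= 0.49 / 0.832466
r_corrected = 0.5886

0.5886


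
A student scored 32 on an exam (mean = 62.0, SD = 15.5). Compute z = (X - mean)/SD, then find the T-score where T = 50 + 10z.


z = (X - mean) / SD = (32 - 62.0) / 15.5
z = -30.0 / 15.5
z = -1.9355
T-score = T = 50 + 10z
Carry z at full precision (z = -30.0 / 15.5) into the conversion:
T-score = 50 + 10 * (-30.0 / 15.5) = 50 + -300 / 15.5
T-score = 50 + -19.3548
T-score = 30.6452

30.6452


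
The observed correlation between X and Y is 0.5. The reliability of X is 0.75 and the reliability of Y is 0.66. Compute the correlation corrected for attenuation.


r_corrected = rxy / sqrt(rxx * ryy)
= 0.5 / sqrt(0.75 * 0.66)
= 0.5 / sqrt(0.495)
= 0.5 / 0.703562
r_corrected = 0.7107

0.7107


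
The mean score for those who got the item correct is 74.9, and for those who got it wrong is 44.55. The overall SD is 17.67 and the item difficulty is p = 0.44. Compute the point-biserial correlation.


q = 1 - p = 0.56
rpb = ((M1 - M0) / SD) * sqrt(p * q)
rpb = ((74.9 - 44.55) / 17.67) * sqrt(0.44 * 0.56)
rpb = 0.8526

0.8526


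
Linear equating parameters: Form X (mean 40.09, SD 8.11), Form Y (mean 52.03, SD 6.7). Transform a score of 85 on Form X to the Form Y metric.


slope = SD_Y / SD_X = 6.7 / 8.11 ~ 0.8261
intercept = mean_Y - slope * mean_X = 52.03 - (6.7 / 8.11) * 40.09 ~ 18.91
Y = slope * X + intercept. To avoid rounding drift from the rounded slope/intercept, evaluate the equivalent form Y = mean_Y + SD_Y * (X - mean_X) / SD_X at full precision:
Y = 52.03 + 6.7 * (85 - 40.09) / 8.11
Y = 52.03 + 6.7 * 44.91 / 8.11
Y = 52.03 + 300.897 / 8.11
Y = 52.03 + 37.102
Y = 89.132

89.132


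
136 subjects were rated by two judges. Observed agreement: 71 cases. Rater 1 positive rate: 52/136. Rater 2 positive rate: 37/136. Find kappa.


P_o = 71/136 = 0.522059
P_e = (52*37 + 84*99) / 18496 = 0.553633
kappa = (P_o - P_e) / (1 - P_e)
kappa = (0.522059 - 0.553633) / (1 - 0.553633)
kappa = -0.0707

-0.0707


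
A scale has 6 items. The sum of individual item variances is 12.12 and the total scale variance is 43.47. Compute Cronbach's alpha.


alpha = (k/(k-1)) * (1 - sum(si^2)/s_total^2)
= (6/5) * (1 - 12.12/43.47)
alpha = 0.8654

0.8654


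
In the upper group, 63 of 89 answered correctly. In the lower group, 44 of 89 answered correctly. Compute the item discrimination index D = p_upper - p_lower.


p_upper = 63/89 = 0.7079
p_lower = 44/89 = 0.4944
D = 0.7079 - 0.4944 = 0.2135

0.2135


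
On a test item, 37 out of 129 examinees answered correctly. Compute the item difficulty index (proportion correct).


Item difficulty p = number correct / total examinees
p = 37 / 129
p = 0.2868

0.2868


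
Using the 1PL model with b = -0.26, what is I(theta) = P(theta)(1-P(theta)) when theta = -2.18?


P = 1/(1+exp(-(-2.18--0.26))) = 0.1279
I = P*(1-P) = 0.1279 * 0.8721
I = 0.1115

0.1115


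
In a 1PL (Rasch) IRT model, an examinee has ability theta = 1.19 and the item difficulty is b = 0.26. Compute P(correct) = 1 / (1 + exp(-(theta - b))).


theta - b = 1.19 - 0.26 = 0.93
exp(-(theta - b)) = exp(-0.93) = 0.3946
P = 1 / (1 + 0.3946)
P = 0.7171

0.7171


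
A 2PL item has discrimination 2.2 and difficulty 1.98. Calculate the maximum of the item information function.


For 2PL, max info at theta = b = 1.98
I_max = a^2 / 4 = 2.2^2 / 4
= 4.84 / 4
I_max = 1.21

1.21


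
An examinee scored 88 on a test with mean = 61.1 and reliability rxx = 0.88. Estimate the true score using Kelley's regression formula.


T_est = rxx * X + (1 - rxx) * mean
T_est = 0.88 * 88 + 0.12 * 61.1
T_est = 77.44 + 7.332
T_est = 84.772

84.772


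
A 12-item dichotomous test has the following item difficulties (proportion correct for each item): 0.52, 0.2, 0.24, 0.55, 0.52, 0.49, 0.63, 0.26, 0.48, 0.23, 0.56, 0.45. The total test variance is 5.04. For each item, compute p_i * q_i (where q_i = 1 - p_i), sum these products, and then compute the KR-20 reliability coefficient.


For each item, compute p_i * q_i:
  Item 1: 0.52 * 0.48 = 0.2496
  Item 2: 0.2 * 0.8 = 0.16
  Item 3: 0.24 * 0.76 = 0.1824
  Item 4: 0.55 * 0.45 = 0.2475
  Item 5: 0.52 * 0.48 = 0.2496
  Item 6: 0.49 * 0.51 = 0.2499
  Item 7: 0.63 * 0.37 = 0.2331
  Item 8: 0.26 * 0.74 = 0.1924
  Item 9: 0.48 * 0.52 = 0.2496
  Item 10: 0.23 * 0.77 = 0.1771
  Item 11: 0.56 * 0.44 = 0.2464
  Item 12: 0.45 * 0.55 = 0.2475
Sum(p_i * q_i) = 0.2496 + 0.16 + 0.1824 + 0.2475 + 0.2496 + 0.2499 + 0.2331 + 0.1924 + 0.2496 + 0.1771 + 0.2464 + 0.2475 = 2.6851
KR-20 = (k/(k-1)) * (1 - Sum(p_i*q_i) / Var_total)
= (12/11) * (1 - 2.6851/5.04)
= 1.0909 * 0.4672
KR-20 = 0.5097

0.5097


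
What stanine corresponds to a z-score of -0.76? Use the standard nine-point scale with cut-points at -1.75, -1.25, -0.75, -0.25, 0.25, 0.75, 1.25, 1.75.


Stanine boundaries: [-1.75, -1.25, -0.75, -0.25, 0.25, 0.75, 1.25, 1.75]
z = -0.76
Check each boundary:
  z >= -1.75 -> could be stanine 2
  z >= -1.25 -> could be stanine 3
  z < -0.75
  z < -0.25
  z < 0.25
  z < 0.75
  z < 1.25
  z < 1.75
Highest qualifying boundary gives stanine = 3

3


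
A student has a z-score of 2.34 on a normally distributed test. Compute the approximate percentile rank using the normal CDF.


CDF(z) = 0.5 * (1 + erf(z/sqrt(2)))
erf(1.6546) = 0.9807
CDF = 0.9904
Percentile rank = 0.9904 * 100 = 99.04

99.04


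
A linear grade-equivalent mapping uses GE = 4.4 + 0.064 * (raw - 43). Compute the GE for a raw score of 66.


raw - median = 66 - 43 = 23
slope * diff = 0.064 * 23 = 1.472
GE = 4.4 + 1.472
GE = 5.872

5.872


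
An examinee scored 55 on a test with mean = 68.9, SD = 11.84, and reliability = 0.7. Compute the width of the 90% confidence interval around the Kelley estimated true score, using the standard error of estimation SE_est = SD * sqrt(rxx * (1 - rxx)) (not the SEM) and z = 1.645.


True score estimate = 0.7*55 + 0.3*68.9 = 59.17
SE_est = SD * sqrt(rxx * (1 - rxx)) = 11.84 * sqrt(0.7 * 0.3) = 11.84 * sqrt(0.21) = 5.42577
CI = T_est +/- z * SE_est, so width = 2 * z * SE_est = 2 * 1.645 * 5.42577
Width = 17.8508

17.8508


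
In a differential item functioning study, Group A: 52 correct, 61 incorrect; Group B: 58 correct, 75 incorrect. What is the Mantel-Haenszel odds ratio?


Odds_A = 52/61 = 0.8525
Odds_B = 58/75 = 0.7733
OR = Odds_A / Odds_B = 0.8525 / 0.7733
Exactly, OR = (52 * 75) / (61 * 58) = 3900 / 3538
OR = 1.1023

1.1023


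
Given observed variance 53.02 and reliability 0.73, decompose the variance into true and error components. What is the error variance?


var_true = rxx * var_obs = 0.73 * 53.02 = 38.7046
var_error = var_obs - var_true
var_error = 53.02 - 38.7046
var_error = 14.3154

14.3154


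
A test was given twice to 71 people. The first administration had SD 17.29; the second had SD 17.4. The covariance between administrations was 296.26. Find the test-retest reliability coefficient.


r = cov(X,Y) / (SD_X * SD_Y)
r = 296.26 / (17.29 * 17.4)
r = 296.26 / 300.846
r = 0.9848

0.9848


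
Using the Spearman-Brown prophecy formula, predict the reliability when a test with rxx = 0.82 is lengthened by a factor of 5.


r_new = (n * rxx) / (1 + (n-1) * rxx)
r_new = (5 * 0.82) / (1 + 4 * 0.82)
r_new = 4.1 / 4.28
r_new = 0.9579

0.9579


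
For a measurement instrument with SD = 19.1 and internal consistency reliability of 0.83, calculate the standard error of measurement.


SEM = SD * sqrt(1 - rxx)
SEM = 19.1 * sqrt(1 - 0.83)
SEM = 19.1 * sqrt(0.17) = 19.1 * 0.412311
SEM = 7.8751

7.8751


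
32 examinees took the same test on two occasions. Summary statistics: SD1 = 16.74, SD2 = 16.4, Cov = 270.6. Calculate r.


r = cov(X,Y) / (SD_X * SD_Y)
r = 270.6 / (16.74 * 16.4)
r = 270.6 / 274.536
r = 0.9857

0.9857


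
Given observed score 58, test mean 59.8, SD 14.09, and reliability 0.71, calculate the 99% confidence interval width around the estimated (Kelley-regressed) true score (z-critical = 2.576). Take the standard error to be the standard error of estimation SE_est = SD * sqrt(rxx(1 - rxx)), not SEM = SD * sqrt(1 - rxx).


True score estimate = 0.71*58 + 0.29*59.8 = 58.522
SE_est = SD * sqrt(rxx * (1 - rxx)) = 14.09 * sqrt(0.71 * 0.29) = 14.09 * sqrt(0.2059) = 6.393507
CI = T_est +/- z * SE_est, so width = 2 * z * SE_est = 2 * 2.576 * 6.393507
Width = 32.9393

32.9393


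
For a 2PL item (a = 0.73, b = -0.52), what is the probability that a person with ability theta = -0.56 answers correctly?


a*(theta - b) = 0.73 * (-0.56 - -0.52) = -0.0292
exp(--0.0292) = 1.0296
P = 1 / (1 + 1.0296)
P = 0.4927

0.4927


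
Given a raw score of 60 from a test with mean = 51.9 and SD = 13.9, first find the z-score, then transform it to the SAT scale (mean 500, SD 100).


z = (X - mean) / SD = (60 - 51.9) / 13.9
z = 8.1 / 13.9
z = 0.5827
SAT-scale = SAT = 500 + 100z
Carry z at full precision (z = 8.1 / 13.9) into the conversion:
SAT-scale = 500 + 100 * (8.1 / 13.9) = 500 + 810 / 13.9
SAT-scale = 500 + 58.2734
SAT-scale = 558.2734

558.2734


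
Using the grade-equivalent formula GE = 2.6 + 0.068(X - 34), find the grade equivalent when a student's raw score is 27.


raw - median = 27 - 34 = -7
slope * diff = 0.068 * -7 = -0.476
GE = 2.6 + -0.476
GE = 2.124

2.124


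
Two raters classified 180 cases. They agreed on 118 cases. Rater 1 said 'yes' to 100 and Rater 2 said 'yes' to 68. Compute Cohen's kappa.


P_o = 118/180 = 0.655556
P_e = (100*68 + 80*112) / 32400 = 0.48642
kappa = (P_o - P_e) / (1 - P_e)
kappa = (0.655556 - 0.48642) / (1 - 0.48642)
kappa = 0.3293

0.3293


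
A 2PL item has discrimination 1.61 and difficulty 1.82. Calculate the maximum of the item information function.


For 2PL, max info at theta = b = 1.82
I_max = a^2 / 4 = 1.61^2 / 4
= 2.5921 / 4
I_max = 0.648

0.648


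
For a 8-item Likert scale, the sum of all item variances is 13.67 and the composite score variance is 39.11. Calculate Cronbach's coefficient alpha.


alpha = (k/(k-1)) * (1 - sum(si^2)/s_total^2)
= (8/7) * (1 - 13.67/39.11)
alpha = 0.7434

0.7434


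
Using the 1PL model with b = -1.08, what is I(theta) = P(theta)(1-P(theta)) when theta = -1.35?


P = 1/(1+exp(-(-1.35--1.08))) = 0.4329
I = P*(1-P) = 0.4329 * 0.5671
I = 0.2455

0.2455


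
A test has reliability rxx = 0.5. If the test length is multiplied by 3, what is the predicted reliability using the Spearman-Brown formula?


r_new = (n * rxx) / (1 + (n-1) * rxx)
r_new = (3 * 0.5) / (1 + 2 * 0.5)
r_new = 1.5 / 2.0
r_new = 0.75

0.75


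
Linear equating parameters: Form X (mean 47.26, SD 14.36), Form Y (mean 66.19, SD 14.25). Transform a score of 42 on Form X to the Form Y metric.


slope = SD_Y / SD_X = 14.25 / 14.36 ~ 0.9923
intercept = mean_Y - slope * mean_X = 66.19 - (14.25 / 14.36) * 47.26 ~ 19.292
Y = slope * X + intercept. To avoid rounding drift from the rounded slope/intercept, evaluate the equivalent form Y = mean_Y + SD_Y * (X - mean_X) / SD_X at full precision:
Y = 66.19 + 14.25 * (42 - 47.26) / 14.36
Y = 66.19 - 14.25 * 5.26 / 14.36
Y = 66.19 - 74.955 / 14.36
Y = 66.19 - 5.2197
Y = 60.9703

60.9703


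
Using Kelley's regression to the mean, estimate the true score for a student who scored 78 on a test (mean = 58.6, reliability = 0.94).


T_est = rxx * X + (1 - rxx) * mean
T_est = 0.94 * 78 + 0.06 * 58.6
T_est = 73.32 + 3.516
T_est = 76.836

76.836


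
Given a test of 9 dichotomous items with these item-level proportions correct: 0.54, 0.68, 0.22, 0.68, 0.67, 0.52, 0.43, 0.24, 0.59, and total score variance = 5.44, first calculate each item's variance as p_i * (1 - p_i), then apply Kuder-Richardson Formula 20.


For each item, compute p_i * q_i:
  Item 1: 0.54 * 0.46 = 0.2484
  Item 2: 0.68 * 0.32 = 0.2176
  Item 3: 0.22 * 0.78 = 0.1716
  Item 4: 0.68 * 0.32 = 0.2176
  Item 5: 0.67 * 0.33 = 0.2211
  Item 6: 0.52 * 0.48 = 0.2496
  Item 7: 0.43 * 0.57 = 0.2451
  Item 8: 0.24 * 0.76 = 0.1824
  Item 9: 0.59 * 0.41 = 0.2419
Sum(p_i * q_i) = 0.2484 + 0.2176 + 0.1716 + 0.2176 + 0.2211 + 0.2496 + 0.2451 + 0.1824 + 0.2419 = 1.9953
KR-20 = (k/(k-1)) * (1 - Sum(p_i*q_i) / Var_total)
= (9/8) * (1 - 1.9953/5.44)
= 1.125 * 0.6332
KR-20 = 0.7124

0.7124


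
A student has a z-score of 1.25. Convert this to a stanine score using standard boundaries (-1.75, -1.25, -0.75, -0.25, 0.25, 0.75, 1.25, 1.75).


Stanine boundaries: [-1.75, -1.25, -0.75, -0.25, 0.25, 0.75, 1.25, 1.75]
z = 1.25
Check each boundary:
  z >= -1.75 -> could be stanine 2
  z >= -1.25 -> could be stanine 3
  z >= -0.75 -> could be stanine 4
  z >= -0.25 -> could be stanine 5
  z >= 0.25 -> could be stanine 6
  z >= 0.75 -> could be stanine 7
  z >= 1.25 -> could be stanine 8
  z < 1.75
Highest qualifying boundary gives stanine = 8

8


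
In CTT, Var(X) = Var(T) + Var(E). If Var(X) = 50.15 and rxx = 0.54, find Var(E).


var_true = rxx * var_obs = 0.54 * 50.15 = 27.081
var_error = var_obs - var_true
var_error = 50.15 - 27.081
var_error = 23.069

23.069


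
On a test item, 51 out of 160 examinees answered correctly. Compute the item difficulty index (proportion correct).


Item difficulty p = number correct / total examinees
p = 51 / 160
p = 0.3187

0.3187


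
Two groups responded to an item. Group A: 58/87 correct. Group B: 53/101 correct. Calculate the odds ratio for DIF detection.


Odds_A = 58/29 = 2.0
Odds_B = 53/48 = 1.1042
OR = Odds_A / Odds_B = 2.0 / 1.1042
Exactly, OR = (58 * 48) / (29 * 53) = 2784 / 1537
OR = 1.8113

1.8113


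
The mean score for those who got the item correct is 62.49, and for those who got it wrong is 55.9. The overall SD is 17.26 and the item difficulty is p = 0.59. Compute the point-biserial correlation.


q = 1 - p = 0.41
rpb = ((M1 - M0) / SD) * sqrt(p * q)
rpb = ((62.49 - 55.9) / 17.26) * sqrt(0.59 * 0.41)
rpb = 0.1878

0.1878


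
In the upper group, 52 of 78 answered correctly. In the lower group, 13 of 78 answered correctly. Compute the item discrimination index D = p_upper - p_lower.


p_upper = 52/78 = 0.6667
p_lower = 13/78 = 0.1667
D = 0.6667 - 0.1667 = 0.5

0.5


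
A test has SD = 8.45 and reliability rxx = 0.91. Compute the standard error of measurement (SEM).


SEM = SD * sqrt(1 - rxx)
SEM = 8.45 * sqrt(1 - 0.91)
SEM = 8.45 * sqrt(0.09) = 8.45 * 0.3
SEM = 2.535

2.535


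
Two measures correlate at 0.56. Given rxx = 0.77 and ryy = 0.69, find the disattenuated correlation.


r_corrected = rxy / sqrt(rxx * ryy)
= 0.56 / sqrt(0.77 * 0.69)
= 0.56 / sqrt(0.5313)
= 0.56 / 0.728903
r_corrected = 0.7683

0.7683


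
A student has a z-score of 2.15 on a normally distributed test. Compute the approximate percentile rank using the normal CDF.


CDF(z) = 0.5 * (1 + erf(z/sqrt(2)))
erf(1.5203) = 0.9684
CDF = 0.9842
Percentile rank = 0.9842 * 100 = 98.42

98.42


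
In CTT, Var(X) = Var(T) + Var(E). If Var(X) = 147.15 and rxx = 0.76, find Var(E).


var_true = rxx * var_obs = 0.76 * 147.15 = 111.834
var_error = var_obs - var_true
var_error = 147.15 - 111.834
var_error = 35.316

35.316


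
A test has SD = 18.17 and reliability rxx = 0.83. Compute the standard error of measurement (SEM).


SEM = SD * sqrt(1 - rxx)
SEM = 18.17 * sqrt(1 - 0.83)
SEM = 18.17 * sqrt(0.17) = 18.17 * 0.412311
SEM = 7.4917

7.4917


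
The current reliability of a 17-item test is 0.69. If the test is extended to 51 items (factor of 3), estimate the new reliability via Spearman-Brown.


r_new = (n * rxx) / (1 + (n-1) * rxx)
r_new = (3 * 0.69) / (1 + 2 * 0.69)
r_new = 2.07 / 2.38
r_new = 0.8697

0.8697


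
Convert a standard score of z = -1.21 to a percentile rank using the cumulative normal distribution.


CDF(z) = 0.5 * (1 + erf(z/sqrt(2)))
erf(-0.8556) = -0.7737
CDF = 0.1131
Percentile rank = 0.1131 * 100 = 11.31

11.31


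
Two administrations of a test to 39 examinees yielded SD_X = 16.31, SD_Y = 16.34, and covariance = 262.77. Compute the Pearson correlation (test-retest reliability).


r = cov(X,Y) / (SD_X * SD_Y)
r = 262.77 / (16.31 * 16.34)
r = 262.77 / 266.5054
r = 0.986

0.986


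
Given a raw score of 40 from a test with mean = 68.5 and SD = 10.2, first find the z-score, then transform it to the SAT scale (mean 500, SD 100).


z = (X - mean) / SD = (40 - 68.5) / 10.2
z = -28.5 / 10.2
z = -2.7941
SAT-scale = SAT = 500 + 100z
Carry z at full precision (z = -28.5 / 10.2) into the conversion:
SAT-scale = 500 + 100 * (-28.5 / 10.2) = 500 + -2850 / 10.2
SAT-scale = 500 + -279.4118
SAT-scale = 220.5882

220.5882


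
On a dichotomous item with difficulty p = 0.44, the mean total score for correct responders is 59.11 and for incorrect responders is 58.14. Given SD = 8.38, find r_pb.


q = 1 - p = 0.56
rpb = ((M1 - M0) / SD) * sqrt(p * q)
rpb = ((59.11 - 58.14) / 8.38) * sqrt(0.44 * 0.56)
rpb = 0.0575

0.0575


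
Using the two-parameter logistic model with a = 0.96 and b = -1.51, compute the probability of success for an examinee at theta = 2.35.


a*(theta - b) = 0.96 * (2.35 - -1.51) = 3.7056
exp(-3.7056) = 0.0246
P = 1 / (1 + 0.0246)
P = 0.976

0.976


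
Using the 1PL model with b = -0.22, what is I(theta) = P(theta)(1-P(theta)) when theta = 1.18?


P = 1/(1+exp(-(1.18--0.22))) = 0.8022
I = P*(1-P) = 0.8022 * 0.1978
I = 0.1587

0.1587


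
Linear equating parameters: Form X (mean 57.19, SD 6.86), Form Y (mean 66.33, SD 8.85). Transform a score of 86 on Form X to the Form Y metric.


slope = SD_Y / SD_X = 8.85 / 6.86 ~ 1.2901
intercept = mean_Y - slope * mean_X = 66.33 - (8.85 / 6.86) * 57.19 ~ -7.4501
Y = slope * X + intercept. To avoid rounding drift from the rounded slope/intercept, evaluate the equivalent form Y = mean_Y + SD_Y * (X - mean_X) / SD_X at full precision:
Y = 66.33 + 8.85 * (86 - 57.19) / 6.86
Y = 66.33 + 8.85 * 28.81 / 6.86
Y = 66.33 + 254.9685 / 6.86
Y = 66.33 + 37.1674
Y = 103.4974

103.4974


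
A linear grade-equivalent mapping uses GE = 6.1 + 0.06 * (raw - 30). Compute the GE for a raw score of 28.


raw - median = 28 - 30 = -2
slope * diff = 0.06 * -2 = -0.12
GE = 6.1 + -0.12
GE = 5.98

5.98


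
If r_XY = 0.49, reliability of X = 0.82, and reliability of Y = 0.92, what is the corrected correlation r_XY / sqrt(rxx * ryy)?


r_corrected = rxy / sqrt(rxx * ryy)
= 0.49 / sqrt(0.82 * 0.92)
= 0.49 / sqrt(0.7544)
= 0.49 / 0.868562
r_corrected = 0.5642

0.5642


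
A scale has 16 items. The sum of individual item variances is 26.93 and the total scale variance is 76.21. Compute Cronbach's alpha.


alpha = (k/(k-1)) * (1 - sum(si^2)/s_total^2)
= (16/15) * (1 - 26.93/76.21)
alpha = 0.6897

0.6897


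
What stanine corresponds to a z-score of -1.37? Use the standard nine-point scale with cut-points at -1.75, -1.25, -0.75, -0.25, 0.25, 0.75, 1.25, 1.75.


Stanine boundaries: [-1.75, -1.25, -0.75, -0.25, 0.25, 0.75, 1.25, 1.75]
z = -1.37
Check each boundary:
  z >= -1.75 -> could be stanine 2
  z < -1.25
  z < -0.75
  z < -0.25
  z < 0.25
  z < 0.75
  z < 1.25
  z < 1.75
Highest qualifying boundary gives stanine = 2

2


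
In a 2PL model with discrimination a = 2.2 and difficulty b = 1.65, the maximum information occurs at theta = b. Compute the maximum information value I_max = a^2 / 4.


For 2PL, max info at theta = b = 1.65
I_max = a^2 / 4 = 2.2^2 / 4
= 4.84 / 4
I_max = 1.21

1.21


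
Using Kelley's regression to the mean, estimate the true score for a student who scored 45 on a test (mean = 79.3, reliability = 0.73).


T_est = rxx * X + (1 - rxx) * mean
T_est = 0.73 * 45 + 0.27 * 79.3
T_est = 32.85 + 21.411
T_est = 54.261

54.261


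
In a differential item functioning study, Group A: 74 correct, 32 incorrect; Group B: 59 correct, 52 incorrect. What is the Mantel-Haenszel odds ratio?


Odds_A = 74/32 = 2.3125
Odds_B = 59/52 = 1.1346
OR = Odds_A / Odds_B = 2.3125 / 1.1346
Exactly, OR = (74 * 52) / (32 * 59) = 3848 / 1888
OR = 2.0381

2.0381


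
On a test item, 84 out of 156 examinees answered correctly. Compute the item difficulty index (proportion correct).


Item difficulty p = number correct / total examinees
p = 84 / 156
p = 0.5385

0.5385


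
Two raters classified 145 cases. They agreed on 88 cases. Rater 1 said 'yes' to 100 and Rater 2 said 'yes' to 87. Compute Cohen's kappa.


P_o = 88/145 = 0.606897
P_e = (100*87 + 45*58) / 21025 = 0.537931
kappa = (P_o - P_e) / (1 - P_e)
kappa = (0.606897 - 0.537931) / (1 - 0.537931)
kappa = 0.1493

0.1493


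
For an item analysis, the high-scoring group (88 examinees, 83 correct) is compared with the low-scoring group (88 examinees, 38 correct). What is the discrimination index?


p_upper = 83/88 = 0.9432
p_lower = 38/88 = 0.4318
D = 0.9432 - 0.4318 = 0.5114

0.5114


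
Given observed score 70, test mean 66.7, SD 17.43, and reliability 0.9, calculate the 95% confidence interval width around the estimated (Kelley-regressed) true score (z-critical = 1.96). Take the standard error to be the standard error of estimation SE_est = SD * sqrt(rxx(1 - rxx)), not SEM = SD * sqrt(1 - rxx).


True score estimate = 0.9*70 + 0.1*66.7 = 69.67
SE_est = SD * sqrt(rxx * (1 - rxx)) = 17.43 * sqrt(0.9 * 0.1) = 17.43 * sqrt(0.09) = 5.229
CI = T_est +/- z * SE_est, so width = 2 * z * SE_est = 2 * 1.96 * 5.229
Width = 20.4977

20.4977


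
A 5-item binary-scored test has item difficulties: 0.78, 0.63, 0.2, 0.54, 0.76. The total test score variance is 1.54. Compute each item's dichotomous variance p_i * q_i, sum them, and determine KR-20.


For each item, compute p_i * q_i:
  Item 1: 0.78 * 0.22 = 0.1716
  Item 2: 0.63 * 0.37 = 0.2331
  Item 3: 0.2 * 0.8 = 0.16
  Item 4: 0.54 * 0.46 = 0.2484
  Item 5: 0.76 * 0.24 = 0.1824
Sum(p_i * q_i) = 0.1716 + 0.2331 + 0.16 + 0.2484 + 0.1824 = 0.9955
KR-20 = (k/(k-1)) * (1 - Sum(p_i*q_i) / Var_total)
= (5/4) * (1 - 0.9955/1.54)
= 1.25 * 0.3536
KR-20 = 0.442

0.442


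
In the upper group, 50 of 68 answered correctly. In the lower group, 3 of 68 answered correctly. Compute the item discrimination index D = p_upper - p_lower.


p_upper = 50/68 = 0.7353
p_lower = 3/68 = 0.0441
D = 0.7353 - 0.0441 = 0.6912

0.6912


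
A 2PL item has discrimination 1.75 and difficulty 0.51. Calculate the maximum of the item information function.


For 2PL, max info at theta = b = 0.51
I_max = a^2 / 4 = 1.75^2 / 4
= 3.0625 / 4
I_max = 0.7656

0.7656


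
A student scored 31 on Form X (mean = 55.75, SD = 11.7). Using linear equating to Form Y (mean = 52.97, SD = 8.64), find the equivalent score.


slope = SD_Y / SD_X = 8.64 / 11.7 ~ 0.7385
intercept = mean_Y - slope * mean_X = 52.97 - (8.64 / 11.7) * 55.75 ~ 11.8008
Y = slope * X + intercept. To avoid rounding drift from the rounded slope/intercept, evaluate the equivalent form Y = mean_Y + SD_Y * (X - mean_X) / SD_X at full precision:
Y = 52.97 + 8.64 * (31 - 55.75) / 11.7
Y = 52.97 - 8.64 * 24.75 / 11.7
Y = 52.97 - 213.84 / 11.7
Y = 52.97 - 18.2769
Y = 34.6931

34.6931


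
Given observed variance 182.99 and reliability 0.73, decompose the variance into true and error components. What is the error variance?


var_true = rxx * var_obs = 0.73 * 182.99 = 133.5827
var_error = var_obs - var_true
var_error = 182.99 - 133.5827
var_error = 49.4073

49.4073


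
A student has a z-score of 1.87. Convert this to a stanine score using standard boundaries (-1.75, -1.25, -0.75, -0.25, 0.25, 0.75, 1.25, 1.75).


Stanine boundaries: [-1.75, -1.25, -0.75, -0.25, 0.25, 0.75, 1.25, 1.75]
z = 1.87
Check each boundary:
  z >= -1.75 -> could be stanine 2
  z >= -1.25 -> could be stanine 3
  z >= -0.75 -> could be stanine 4
  z >= -0.25 -> could be stanine 5
  z >= 0.25 -> could be stanine 6
  z >= 0.75 -> could be stanine 7
  z >= 1.25 -> could be stanine 8
  z >= 1.75 -> could be stanine 9
Highest qualifying boundary gives stanine = 9

9


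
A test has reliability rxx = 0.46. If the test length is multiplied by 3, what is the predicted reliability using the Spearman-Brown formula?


r_new = (n * rxx) / (1 + (n-1) * rxx)
r_new = (3 * 0.46) / (1 + 2 * 0.46)
r_new = 1.38 / 1.92
r_new = 0.7188

0.7188


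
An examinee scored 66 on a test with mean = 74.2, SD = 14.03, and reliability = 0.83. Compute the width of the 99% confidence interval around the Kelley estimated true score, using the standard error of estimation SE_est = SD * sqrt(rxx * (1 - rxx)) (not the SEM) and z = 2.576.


True score estimate = 0.83*66 + 0.17*74.2 = 67.394
SE_est = SD * sqrt(rxx * (1 - rxx)) = 14.03 * sqrt(0.83 * 0.17) = 14.03 * sqrt(0.1411) = 5.270128
CI = T_est +/- z * SE_est, so width = 2 * z * SE_est = 2 * 2.576 * 5.270128
Width = 27.1517

27.1517


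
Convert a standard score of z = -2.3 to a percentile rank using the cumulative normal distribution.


CDF(z) = 0.5 * (1 + erf(z/sqrt(2)))
erf(-1.6263) = -0.9786
CDF = 0.0107
Percentile rank = 0.0107 * 100 = 1.07

1.07


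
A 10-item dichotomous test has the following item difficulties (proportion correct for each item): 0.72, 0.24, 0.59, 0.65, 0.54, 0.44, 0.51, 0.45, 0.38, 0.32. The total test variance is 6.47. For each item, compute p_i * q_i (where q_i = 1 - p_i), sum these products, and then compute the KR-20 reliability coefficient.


For each item, compute p_i * q_i:
  Item 1: 0.72 * 0.28 = 0.2016
  Item 2: 0.24 * 0.76 = 0.1824
  Item 3: 0.59 * 0.41 = 0.2419
  Item 4: 0.65 * 0.35 = 0.2275
  Item 5: 0.54 * 0.46 = 0.2484
  Item 6: 0.44 * 0.56 = 0.2464
  Item 7: 0.51 * 0.49 = 0.2499
  Item 8: 0.45 * 0.55 = 0.2475
  Item 9: 0.38 * 0.62 = 0.2356
  Item 10: 0.32 * 0.68 = 0.2176
Sum(p_i * q_i) = 0.2016 + 0.1824 + 0.2419 + 0.2275 + 0.2484 + 0.2464 + 0.2499 + 0.2475 + 0.2356 + 0.2176 = 2.2988
KR-20 = (k/(k-1)) * (1 - Sum(p_i*q_i) / Var_total)
= (10/9) * (1 - 2.2988/6.47)
= 1.1111 * 0.6447
KR-20 = 0.7163

0.7163


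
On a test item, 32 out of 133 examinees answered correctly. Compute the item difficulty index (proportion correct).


Item difficulty p = number correct / total examinees
p = 32 / 133
p = 0.2406

0.2406


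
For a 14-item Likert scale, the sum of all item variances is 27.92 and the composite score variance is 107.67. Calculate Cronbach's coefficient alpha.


alpha = (k/(k-1)) * (1 - sum(si^2)/s_total^2)
= (14/13) * (1 - 27.92/107.67)
alpha = 0.7977

0.7977


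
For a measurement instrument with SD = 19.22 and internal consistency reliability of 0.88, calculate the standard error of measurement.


SEM = SD * sqrt(1 - rxx)
SEM = 19.22 * sqrt(1 - 0.88)
SEM = 19.22 * sqrt(0.12) = 19.22 * 0.34641
SEM = 6.658

6.658


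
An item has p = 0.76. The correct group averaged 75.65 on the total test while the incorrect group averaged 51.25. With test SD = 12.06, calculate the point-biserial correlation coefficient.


q = 1 - p = 0.24
rpb = ((M1 - M0) / SD) * sqrt(p * q)
rpb = ((75.65 - 51.25) / 12.06) * sqrt(0.76 * 0.24)
rpb = 0.8641

0.8641


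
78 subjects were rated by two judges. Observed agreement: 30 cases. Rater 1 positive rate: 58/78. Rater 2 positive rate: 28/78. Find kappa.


P_o = 30/78 = 0.384615
P_e = (58*28 + 20*50) / 6084 = 0.431295
kappa = (P_o - P_e) / (1 - P_e)
kappa = (0.384615 - 0.431295) / (1 - 0.431295)
kappa = -0.0821

-0.0821


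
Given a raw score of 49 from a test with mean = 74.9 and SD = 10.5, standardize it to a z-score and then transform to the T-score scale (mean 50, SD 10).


z = (X - mean) / SD = (49 - 74.9) / 10.5
z = -25.9 / 10.5
z = -2.4667
T-score = T = 50 + 10z
Carry z at full precision (z = -25.9 / 10.5) into the conversion:
T-score = 50 + 10 * (-25.9 / 10.5) = 50 + -259 / 10.5
T-score = 50 + -24.6667
T-score = 25.3333

25.3333


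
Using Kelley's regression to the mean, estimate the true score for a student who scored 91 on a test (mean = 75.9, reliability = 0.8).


T_est = rxx * X + (1 - rxx) * mean
T_est = 0.8 * 91 + 0.2 * 75.9
T_est = 72.8 + 15.18
T_est = 87.98

87.98


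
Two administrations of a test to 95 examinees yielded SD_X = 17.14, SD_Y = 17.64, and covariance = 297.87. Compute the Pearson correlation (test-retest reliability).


r = cov(X,Y) / (SD_X * SD_Y)
r = 297.87 / (17.14 * 17.64)
r = 297.87 / 302.3496
r = 0.9852

0.9852


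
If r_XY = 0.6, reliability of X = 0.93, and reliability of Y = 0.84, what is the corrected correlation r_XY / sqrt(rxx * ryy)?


r_corrected = rxy / sqrt(rxx * ryy)
= 0.6 / sqrt(0.93 * 0.84)
= 0.6 / sqrt(0.7812)
= 0.6 / 0.883855
r_corrected = 0.6788

0.6788


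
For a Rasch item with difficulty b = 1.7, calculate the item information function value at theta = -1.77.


P = 1/(1+exp(-(-1.77-1.7))) = 0.0302
I = P*(1-P) = 0.0302 * 0.9698
I = 0.0293

0.0293


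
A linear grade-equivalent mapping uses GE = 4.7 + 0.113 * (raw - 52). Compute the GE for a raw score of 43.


raw - median = 43 - 52 = -9
slope * diff = 0.113 * -9 = -1.017
GE = 4.7 + -1.017
GE = 3.683

3.683


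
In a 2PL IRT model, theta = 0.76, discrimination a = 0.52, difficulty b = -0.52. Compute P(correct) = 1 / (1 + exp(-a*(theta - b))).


a*(theta - b) = 0.52 * (0.76 - -0.52) = 0.6656
exp(-0.6656) = 0.514
P = 1 / (1 + 0.514)
P = 0.6605

0.6605


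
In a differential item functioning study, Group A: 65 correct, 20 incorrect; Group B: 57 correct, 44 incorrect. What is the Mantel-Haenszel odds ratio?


Odds_A = 65/20 = 3.25
Odds_B = 57/44 = 1.2955
OR = Odds_A / Odds_B = 3.25 / 1.2955
Exactly, OR = (65 * 44) / (20 * 57) = 2860 / 1140
OR = 2.5088

2.5088
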